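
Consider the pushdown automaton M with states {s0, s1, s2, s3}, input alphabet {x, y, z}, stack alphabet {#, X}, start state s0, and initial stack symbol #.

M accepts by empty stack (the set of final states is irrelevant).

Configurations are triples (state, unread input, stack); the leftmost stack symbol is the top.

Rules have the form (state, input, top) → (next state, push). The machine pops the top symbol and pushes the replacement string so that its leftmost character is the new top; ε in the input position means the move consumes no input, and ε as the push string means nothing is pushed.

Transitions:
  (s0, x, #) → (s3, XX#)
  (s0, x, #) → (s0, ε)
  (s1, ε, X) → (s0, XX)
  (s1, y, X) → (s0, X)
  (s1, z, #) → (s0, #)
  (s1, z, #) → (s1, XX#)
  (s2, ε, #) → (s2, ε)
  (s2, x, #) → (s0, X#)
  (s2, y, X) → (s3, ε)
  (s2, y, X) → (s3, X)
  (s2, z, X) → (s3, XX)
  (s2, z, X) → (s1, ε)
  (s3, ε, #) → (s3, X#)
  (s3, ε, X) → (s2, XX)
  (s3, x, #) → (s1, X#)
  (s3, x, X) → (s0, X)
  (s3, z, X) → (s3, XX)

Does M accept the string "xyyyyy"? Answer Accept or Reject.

No computation consumes all input and empties the stack.

Reject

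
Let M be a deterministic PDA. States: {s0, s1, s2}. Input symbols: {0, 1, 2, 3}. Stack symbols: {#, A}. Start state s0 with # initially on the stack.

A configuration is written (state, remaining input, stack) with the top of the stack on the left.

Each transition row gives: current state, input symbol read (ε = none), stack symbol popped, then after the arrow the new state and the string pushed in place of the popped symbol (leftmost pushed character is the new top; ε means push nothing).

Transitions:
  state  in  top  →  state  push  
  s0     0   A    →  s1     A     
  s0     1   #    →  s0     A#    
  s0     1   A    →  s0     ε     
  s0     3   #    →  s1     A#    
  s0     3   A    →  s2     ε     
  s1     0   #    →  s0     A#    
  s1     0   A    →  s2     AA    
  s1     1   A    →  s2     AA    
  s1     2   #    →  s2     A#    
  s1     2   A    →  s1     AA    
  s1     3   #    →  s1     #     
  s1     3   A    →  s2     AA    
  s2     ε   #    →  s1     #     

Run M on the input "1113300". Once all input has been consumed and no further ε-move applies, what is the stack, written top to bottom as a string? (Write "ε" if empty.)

(s0, 1113300, #) ⊢ (s0, 113300, A#) ⊢ (s0, 13300, #) ⊢ (s0, 3300, A#) ⊢ (s2, 300, #) ⊢ (s1, 300, #) ⊢ (s1, 00, #) ⊢ (s0, 0, A#) ⊢ (s1, ε, A#)
All input consumed in state s1 with stack A#.

A#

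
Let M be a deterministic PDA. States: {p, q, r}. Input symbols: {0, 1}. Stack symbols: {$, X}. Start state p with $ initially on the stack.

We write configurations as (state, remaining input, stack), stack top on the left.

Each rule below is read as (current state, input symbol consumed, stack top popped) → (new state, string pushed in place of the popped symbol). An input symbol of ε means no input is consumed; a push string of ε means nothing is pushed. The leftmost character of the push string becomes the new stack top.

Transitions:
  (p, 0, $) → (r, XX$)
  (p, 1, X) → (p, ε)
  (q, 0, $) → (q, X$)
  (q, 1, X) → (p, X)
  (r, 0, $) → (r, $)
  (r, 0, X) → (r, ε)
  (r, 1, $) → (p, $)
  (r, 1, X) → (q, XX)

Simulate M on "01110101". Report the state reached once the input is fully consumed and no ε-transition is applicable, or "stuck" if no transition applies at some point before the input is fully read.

stuck

(p, 01110101, $) ⊢ (r, 1110101, XX$) ⊢ (q, 110101, XXX$) ⊢ (p, 10101, XXX$) ⊢ (p, 0101, XX$)
No transition for (p, 0, top X); M blocks with input 0101 remaining.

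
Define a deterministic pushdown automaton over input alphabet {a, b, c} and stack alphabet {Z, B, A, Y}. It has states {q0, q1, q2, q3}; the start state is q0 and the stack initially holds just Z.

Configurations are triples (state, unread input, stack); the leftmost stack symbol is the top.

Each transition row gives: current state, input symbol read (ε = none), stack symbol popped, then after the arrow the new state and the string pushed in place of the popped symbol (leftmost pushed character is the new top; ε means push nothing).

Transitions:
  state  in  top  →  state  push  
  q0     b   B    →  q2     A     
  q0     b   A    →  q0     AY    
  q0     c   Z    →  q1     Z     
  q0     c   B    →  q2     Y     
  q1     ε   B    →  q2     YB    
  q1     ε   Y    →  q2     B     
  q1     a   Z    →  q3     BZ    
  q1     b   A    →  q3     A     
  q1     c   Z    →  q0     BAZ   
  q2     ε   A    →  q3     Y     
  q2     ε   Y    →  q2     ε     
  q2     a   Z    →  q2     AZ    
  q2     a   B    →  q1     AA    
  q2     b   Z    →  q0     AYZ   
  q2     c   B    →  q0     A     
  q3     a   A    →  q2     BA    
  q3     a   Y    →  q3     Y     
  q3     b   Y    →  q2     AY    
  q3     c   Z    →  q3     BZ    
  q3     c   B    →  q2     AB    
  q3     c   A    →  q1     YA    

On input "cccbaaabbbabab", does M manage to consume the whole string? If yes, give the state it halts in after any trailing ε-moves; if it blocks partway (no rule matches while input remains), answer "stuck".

(q0, cccbaaabbbabab, Z)
  read c, top Z: go to q1, push Z → (q1, ccbaaabbbabab, Z)
  read c, top Z: go to q0, push BAZ → (q0, cbaaabbbabab, BAZ)
  read c, top B: go to q2, push Y → (q2, baaabbbabab, YAZ)
  ε-move, top Y: go to q2, push ε → (q2, baaabbbabab, AZ)
  ε-move, top A: go to q3, push Y → (q3, baaabbbabab, YZ)
  read b, top Y: go to q2, push AY → (q2, aaabbbabab, AYZ)
  ε-move, top A: go to q3, push Y → (q3, aaabbbabab, YYZ)
  read a, top Y: go to q3, push Y → (q3, aabbbabab, YYZ)
  read a, top Y: go to q3, push Y → (q3, abbbabab, YYZ)
  read a, top Y: go to q3, push Y → (q3, bbbabab, YYZ)
  read b, top Y: go to q2, push AY → (q2, bbabab, AYYZ)
  ε-move, top A: go to q3, push Y → (q3, bbabab, YYYZ)
  read b, top Y: go to q2, push AY → (q2, babab, AYYYZ)
  ε-move, top A: go to q3, push Y → (q3, babab, YYYYZ)
  read b, top Y: go to q2, push AY → (q2, abab, AYYYYZ)
  ε-move, top A: go to q3, push Y → (q3, abab, YYYYYZ)
  read a, top Y: go to q3, push Y → (q3, bab, YYYYYZ)
  read b, top Y: go to q2, push AY → (q2, ab, AYYYYYZ)
  ε-move, top A: go to q3, push Y → (q3, ab, YYYYYYZ)
  read a, top Y: go to q3, push Y → (q3, b, YYYYYYZ)
  read b, top Y: go to q2, push AY → (q2, ε, AYYYYYYZ)
  ε-move, top A: go to q3, push Y → (q3, ε, YYYYYYYZ)
All input consumed; M is in state q3.

q3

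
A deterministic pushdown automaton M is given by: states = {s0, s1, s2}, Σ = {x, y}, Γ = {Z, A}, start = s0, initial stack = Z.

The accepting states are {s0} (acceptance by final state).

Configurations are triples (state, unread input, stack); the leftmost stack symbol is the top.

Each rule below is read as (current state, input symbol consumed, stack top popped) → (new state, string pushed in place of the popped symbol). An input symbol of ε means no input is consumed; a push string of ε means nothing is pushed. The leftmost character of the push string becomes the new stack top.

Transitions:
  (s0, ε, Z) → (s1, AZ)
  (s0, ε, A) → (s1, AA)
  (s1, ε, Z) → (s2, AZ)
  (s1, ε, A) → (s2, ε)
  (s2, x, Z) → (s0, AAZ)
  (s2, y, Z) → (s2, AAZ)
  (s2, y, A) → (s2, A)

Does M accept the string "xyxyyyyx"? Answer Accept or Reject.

Reject

(s0, xyxyyyyx, Z)
  ε-move, top Z: go to s1, push AZ → (s1, xyxyyyyx, AZ)
  ε-move, top A: go to s2, push ε → (s2, xyxyyyyx, Z)
  read x, top Z: go to s0, push AAZ → (s0, yxyyyyx, AAZ)
  ε-move, top A: go to s1, push AA → (s1, yxyyyyx, AAAZ)
  ε-move, top A: go to s2, push ε → (s2, yxyyyyx, AAZ)
  read y, top A: go to s2, push A → (s2, xyyyyx, AAZ)
No transition applies at (s2, xyyyyx, AAZ); input not fully consumed.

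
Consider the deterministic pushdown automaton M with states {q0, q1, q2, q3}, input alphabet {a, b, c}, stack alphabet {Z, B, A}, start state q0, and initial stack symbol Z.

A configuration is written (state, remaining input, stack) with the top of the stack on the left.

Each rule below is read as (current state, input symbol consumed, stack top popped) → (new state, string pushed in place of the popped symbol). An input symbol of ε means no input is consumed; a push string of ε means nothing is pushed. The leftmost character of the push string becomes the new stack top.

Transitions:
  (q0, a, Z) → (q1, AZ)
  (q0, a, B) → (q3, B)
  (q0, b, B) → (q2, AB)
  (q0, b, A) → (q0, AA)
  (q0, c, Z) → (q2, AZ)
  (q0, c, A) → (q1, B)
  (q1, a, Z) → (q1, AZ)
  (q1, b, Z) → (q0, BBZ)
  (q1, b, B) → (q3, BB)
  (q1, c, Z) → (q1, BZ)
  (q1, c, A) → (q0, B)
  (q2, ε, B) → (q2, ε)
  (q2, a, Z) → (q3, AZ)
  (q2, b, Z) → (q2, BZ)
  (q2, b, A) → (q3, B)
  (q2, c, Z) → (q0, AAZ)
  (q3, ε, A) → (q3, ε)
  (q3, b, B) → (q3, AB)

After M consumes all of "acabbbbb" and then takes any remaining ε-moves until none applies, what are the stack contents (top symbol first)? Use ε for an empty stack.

BZ

(q0, acabbbbb, Z) ⊢ (q1, cabbbbb, AZ) ⊢ (q0, abbbbb, BZ) ⊢ (q3, bbbbb, BZ) ⊢ (q3, bbbb, ABZ) ⊢ (q3, bbbb, BZ) ⊢ (q3, bbb, ABZ) ⊢ (q3, bbb, BZ) ⊢ (q3, bb, ABZ) ⊢ (q3, bb, BZ) ⊢ (q3, b, ABZ) ⊢ (q3, b, BZ) ⊢ (q3, ε, ABZ) ⊢ (q3, ε, BZ)
All input consumed in state q3 with stack BZ.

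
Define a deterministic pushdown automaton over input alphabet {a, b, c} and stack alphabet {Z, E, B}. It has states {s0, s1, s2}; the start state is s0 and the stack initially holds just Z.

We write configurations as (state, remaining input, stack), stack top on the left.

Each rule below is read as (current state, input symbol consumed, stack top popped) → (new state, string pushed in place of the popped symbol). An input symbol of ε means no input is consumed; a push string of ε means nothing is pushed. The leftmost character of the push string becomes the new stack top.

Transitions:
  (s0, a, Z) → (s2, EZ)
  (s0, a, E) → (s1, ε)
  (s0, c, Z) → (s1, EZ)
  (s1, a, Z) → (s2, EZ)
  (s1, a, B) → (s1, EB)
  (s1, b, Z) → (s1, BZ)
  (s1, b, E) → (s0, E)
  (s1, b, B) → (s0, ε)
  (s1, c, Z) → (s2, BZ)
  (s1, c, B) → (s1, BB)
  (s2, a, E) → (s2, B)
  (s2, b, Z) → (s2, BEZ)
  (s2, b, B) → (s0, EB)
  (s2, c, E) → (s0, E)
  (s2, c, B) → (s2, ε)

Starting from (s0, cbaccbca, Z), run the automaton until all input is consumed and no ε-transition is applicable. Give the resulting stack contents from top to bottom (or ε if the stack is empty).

(s0, cbaccbca, Z)
  read c, top Z: go to s1, push EZ → (s1, baccbca, EZ)
  read b, top E: go to s0, push E → (s0, accbca, EZ)
  read a, top E: go to s1, push ε → (s1, ccbca, Z)
  read c, top Z: go to s2, push BZ → (s2, cbca, BZ)
  read c, top B: go to s2, push ε → (s2, bca, Z)
  read b, top Z: go to s2, push BEZ → (s2, ca, BEZ)
  read c, top B: go to s2, push ε → (s2, a, EZ)
  read a, top E: go to s2, push B → (s2, ε, BZ)
All input consumed in state s2 with stack BZ.

BZ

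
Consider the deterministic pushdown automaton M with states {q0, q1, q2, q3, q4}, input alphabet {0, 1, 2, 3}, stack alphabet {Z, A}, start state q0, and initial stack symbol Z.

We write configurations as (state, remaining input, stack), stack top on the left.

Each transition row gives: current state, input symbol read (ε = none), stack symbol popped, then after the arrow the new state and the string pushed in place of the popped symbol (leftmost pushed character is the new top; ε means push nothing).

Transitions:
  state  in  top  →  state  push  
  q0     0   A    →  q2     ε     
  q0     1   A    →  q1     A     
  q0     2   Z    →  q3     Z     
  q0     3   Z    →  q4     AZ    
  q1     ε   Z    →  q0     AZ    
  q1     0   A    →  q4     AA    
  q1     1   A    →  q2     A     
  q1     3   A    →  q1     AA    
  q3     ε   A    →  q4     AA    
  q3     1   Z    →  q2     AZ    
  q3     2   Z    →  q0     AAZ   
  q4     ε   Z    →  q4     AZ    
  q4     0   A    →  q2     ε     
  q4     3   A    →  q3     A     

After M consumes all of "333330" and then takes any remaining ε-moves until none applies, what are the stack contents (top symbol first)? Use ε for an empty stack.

(q0, 333330, Z) ⊢ (q4, 33330, AZ) ⊢ (q3, 3330, AZ) ⊢ (q4, 3330, AAZ) ⊢ (q3, 330, AAZ) ⊢ (q4, 330, AAAZ) ⊢ (q3, 30, AAAZ) ⊢ (q4, 30, AAAAZ) ⊢ (q3, 0, AAAAZ) ⊢ (q4, 0, AAAAAZ) ⊢ (q2, ε, AAAAZ)
All input consumed in state q2 with stack AAAAZ.

AAAAZ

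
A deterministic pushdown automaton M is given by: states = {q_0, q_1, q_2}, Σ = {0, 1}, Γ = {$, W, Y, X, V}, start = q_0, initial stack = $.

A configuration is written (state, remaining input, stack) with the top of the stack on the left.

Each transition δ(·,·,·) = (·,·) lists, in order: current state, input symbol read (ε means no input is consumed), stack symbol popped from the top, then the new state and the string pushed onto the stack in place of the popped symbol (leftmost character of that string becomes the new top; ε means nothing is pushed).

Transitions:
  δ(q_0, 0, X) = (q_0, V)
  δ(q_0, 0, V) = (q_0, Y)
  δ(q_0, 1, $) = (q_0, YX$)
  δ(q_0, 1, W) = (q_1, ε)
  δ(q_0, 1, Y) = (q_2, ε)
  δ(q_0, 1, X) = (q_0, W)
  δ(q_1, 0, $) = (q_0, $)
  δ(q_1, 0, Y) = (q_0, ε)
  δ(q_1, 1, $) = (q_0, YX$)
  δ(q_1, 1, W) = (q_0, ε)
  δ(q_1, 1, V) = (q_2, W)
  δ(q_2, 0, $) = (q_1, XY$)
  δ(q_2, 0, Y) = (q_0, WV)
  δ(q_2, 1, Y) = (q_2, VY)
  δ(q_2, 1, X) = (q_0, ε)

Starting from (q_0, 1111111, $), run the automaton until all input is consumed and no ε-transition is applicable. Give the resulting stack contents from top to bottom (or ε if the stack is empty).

(q_0, 1111111, $)
  read 1, top $: go to q_0, push YX$ → (q_0, 111111, YX$)
  read 1, top Y: go to q_2, push ε → (q_2, 11111, X$)
  read 1, top X: go to q_0, push ε → (q_0, 1111, $)
  read 1, top $: go to q_0, push YX$ → (q_0, 111, YX$)
  read 1, top Y: go to q_2, push ε → (q_2, 11, X$)
  read 1, top X: go to q_0, push ε → (q_0, 1, $)
  read 1, top $: go to q_0, push YX$ → (q_0, ε, YX$)
All input consumed in state q_0 with stack YX$.

YX$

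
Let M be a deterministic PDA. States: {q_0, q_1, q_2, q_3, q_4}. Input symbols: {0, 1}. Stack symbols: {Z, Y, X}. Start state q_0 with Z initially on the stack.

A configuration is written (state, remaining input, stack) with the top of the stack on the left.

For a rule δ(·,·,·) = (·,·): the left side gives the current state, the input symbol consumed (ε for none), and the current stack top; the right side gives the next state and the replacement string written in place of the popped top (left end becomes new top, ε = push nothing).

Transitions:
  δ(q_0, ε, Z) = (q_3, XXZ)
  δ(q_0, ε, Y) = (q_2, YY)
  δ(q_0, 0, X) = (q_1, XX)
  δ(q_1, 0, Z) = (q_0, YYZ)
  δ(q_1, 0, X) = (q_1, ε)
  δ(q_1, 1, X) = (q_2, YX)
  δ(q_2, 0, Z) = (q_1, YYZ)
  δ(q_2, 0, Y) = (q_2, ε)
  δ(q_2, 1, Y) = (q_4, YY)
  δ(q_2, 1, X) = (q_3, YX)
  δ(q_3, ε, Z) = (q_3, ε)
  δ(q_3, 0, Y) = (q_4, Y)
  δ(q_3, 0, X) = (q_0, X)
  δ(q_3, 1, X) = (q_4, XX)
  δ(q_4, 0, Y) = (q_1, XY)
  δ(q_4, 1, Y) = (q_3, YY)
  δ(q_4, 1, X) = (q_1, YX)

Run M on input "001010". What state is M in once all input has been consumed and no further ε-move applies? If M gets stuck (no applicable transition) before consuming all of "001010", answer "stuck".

q_4

(q_0, 001010, Z)
  ε-move, top Z: go to q_3, push XXZ → (q_3, 001010, XXZ)
  read 0, top X: go to q_0, push X → (q_0, 01010, XXZ)
  read 0, top X: go to q_1, push XX → (q_1, 1010, XXXZ)
  read 1, top X: go to q_2, push YX → (q_2, 010, YXXXZ)
  read 0, top Y: go to q_2, push ε → (q_2, 10, XXXZ)
  read 1, top X: go to q_3, push YX → (q_3, 0, YXXXZ)
  read 0, top Y: go to q_4, push Y → (q_4, ε, YXXXZ)
All input consumed; M is in state q_4.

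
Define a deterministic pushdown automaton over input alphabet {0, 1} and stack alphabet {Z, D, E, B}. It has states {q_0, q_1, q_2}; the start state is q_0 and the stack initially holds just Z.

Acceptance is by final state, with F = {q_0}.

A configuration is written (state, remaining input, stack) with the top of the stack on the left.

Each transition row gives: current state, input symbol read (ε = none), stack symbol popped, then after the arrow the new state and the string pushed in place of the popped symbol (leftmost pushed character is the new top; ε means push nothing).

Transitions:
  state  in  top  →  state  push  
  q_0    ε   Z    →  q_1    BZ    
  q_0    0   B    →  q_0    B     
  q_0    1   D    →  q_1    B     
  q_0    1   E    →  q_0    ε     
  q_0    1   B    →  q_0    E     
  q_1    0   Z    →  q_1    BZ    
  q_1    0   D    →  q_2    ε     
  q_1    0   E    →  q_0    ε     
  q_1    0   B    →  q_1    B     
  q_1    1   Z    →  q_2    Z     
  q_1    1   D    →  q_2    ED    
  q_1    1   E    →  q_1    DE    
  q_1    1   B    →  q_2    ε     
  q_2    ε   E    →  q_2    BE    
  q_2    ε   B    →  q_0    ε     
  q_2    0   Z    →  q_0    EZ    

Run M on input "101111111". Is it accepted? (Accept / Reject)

(q_0, 101111111, Z) ⊢ (q_1, 101111111, BZ) ⊢ (q_2, 01111111, Z) ⊢ (q_0, 1111111, EZ) ⊢ (q_0, 111111, Z) ⊢ (q_1, 111111, BZ) ⊢ (q_2, 11111, Z)
No transition applies at (q_2, 11111, Z); input not fully consumed.

Reject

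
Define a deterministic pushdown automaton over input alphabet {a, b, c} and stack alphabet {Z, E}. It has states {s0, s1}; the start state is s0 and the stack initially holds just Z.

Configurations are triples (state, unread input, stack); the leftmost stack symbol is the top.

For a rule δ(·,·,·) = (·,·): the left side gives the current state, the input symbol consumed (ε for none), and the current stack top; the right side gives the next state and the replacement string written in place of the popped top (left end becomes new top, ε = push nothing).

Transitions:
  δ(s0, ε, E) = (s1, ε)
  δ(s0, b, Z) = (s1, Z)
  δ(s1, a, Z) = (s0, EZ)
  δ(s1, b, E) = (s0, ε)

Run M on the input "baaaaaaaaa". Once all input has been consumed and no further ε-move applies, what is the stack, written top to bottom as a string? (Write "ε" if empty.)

(s0, baaaaaaaaa, Z)
  read b, top Z: go to s1, push Z → (s1, aaaaaaaaa, Z)
  read a, top Z: go to s0, push EZ → (s0, aaaaaaaa, EZ)
  ε-move, top E: go to s1, push ε → (s1, aaaaaaaa, Z)
  read a, top Z: go to s0, push EZ → (s0, aaaaaaa, EZ)
  ε-move, top E: go to s1, push ε → (s1, aaaaaaa, Z)
  read a, top Z: go to s0, push EZ → (s0, aaaaaa, EZ)
  ε-move, top E: go to s1, push ε → (s1, aaaaaa, Z)
  read a, top Z: go to s0, push EZ → (s0, aaaaa, EZ)
  ε-move, top E: go to s1, push ε → (s1, aaaaa, Z)
  read a, top Z: go to s0, push EZ → (s0, aaaa, EZ)
  ε-move, top E: go to s1, push ε → (s1, aaaa, Z)
  read a, top Z: go to s0, push EZ → (s0, aaa, EZ)
  ε-move, top E: go to s1, push ε → (s1, aaa, Z)
  read a, top Z: go to s0, push EZ → (s0, aa, EZ)
  ε-move, top E: go to s1, push ε → (s1, aa, Z)
  read a, top Z: go to s0, push EZ → (s0, a, EZ)
  ε-move, top E: go to s1, push ε → (s1, a, Z)
  read a, top Z: go to s0, push EZ → (s0, ε, EZ)
  ε-move, top E: go to s1, push ε → (s1, ε, Z)
All input consumed in state s1 with stack Z.

Z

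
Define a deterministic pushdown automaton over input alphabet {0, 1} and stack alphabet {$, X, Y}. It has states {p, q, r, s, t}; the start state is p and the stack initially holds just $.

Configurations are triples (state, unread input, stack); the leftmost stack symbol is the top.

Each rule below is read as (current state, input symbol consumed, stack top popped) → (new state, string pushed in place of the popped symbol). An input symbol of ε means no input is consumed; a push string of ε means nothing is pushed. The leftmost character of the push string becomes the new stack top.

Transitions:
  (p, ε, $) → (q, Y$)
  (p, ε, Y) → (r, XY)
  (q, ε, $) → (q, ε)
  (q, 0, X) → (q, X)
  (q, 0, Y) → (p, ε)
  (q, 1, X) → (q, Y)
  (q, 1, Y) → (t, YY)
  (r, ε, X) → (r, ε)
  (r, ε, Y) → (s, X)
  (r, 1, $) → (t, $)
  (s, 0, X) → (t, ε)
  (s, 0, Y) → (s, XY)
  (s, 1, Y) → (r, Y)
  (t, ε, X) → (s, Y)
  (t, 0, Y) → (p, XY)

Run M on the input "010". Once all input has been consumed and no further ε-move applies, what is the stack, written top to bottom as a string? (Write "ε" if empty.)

(p, 010, $)
  ε-move, top $: go to q, push Y$ → (q, 010, Y$)
  read 0, top Y: go to p, push ε → (p, 10, $)
  ε-move, top $: go to q, push Y$ → (q, 10, Y$)
  read 1, top Y: go to t, push YY → (t, 0, YY$)
  read 0, top Y: go to p, push XY → (p, ε, XYY$)
All input consumed in state p with stack XYY$.

XYY$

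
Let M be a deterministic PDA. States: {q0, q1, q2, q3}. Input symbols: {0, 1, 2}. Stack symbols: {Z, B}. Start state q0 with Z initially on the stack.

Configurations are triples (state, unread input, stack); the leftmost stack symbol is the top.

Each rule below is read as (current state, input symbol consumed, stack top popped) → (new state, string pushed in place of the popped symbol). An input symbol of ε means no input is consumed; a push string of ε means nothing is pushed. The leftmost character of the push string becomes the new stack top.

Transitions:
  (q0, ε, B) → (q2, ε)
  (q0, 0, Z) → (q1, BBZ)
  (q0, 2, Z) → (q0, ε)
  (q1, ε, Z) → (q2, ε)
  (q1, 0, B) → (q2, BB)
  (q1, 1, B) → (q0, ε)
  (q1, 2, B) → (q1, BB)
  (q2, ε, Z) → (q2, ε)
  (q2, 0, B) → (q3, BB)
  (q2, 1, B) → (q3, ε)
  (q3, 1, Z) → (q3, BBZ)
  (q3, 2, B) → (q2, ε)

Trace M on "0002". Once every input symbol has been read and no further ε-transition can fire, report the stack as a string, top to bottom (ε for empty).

BBBZ

(q0, 0002, Z)
  read 0, top Z: go to q1, push BBZ → (q1, 002, BBZ)
  read 0, top B: go to q2, push BB → (q2, 02, BBBZ)
  read 0, top B: go to q3, push BB → (q3, 2, BBBBZ)
  read 2, top B: go to q2, push ε → (q2, ε, BBBZ)
All input consumed in state q2 with stack BBBZ.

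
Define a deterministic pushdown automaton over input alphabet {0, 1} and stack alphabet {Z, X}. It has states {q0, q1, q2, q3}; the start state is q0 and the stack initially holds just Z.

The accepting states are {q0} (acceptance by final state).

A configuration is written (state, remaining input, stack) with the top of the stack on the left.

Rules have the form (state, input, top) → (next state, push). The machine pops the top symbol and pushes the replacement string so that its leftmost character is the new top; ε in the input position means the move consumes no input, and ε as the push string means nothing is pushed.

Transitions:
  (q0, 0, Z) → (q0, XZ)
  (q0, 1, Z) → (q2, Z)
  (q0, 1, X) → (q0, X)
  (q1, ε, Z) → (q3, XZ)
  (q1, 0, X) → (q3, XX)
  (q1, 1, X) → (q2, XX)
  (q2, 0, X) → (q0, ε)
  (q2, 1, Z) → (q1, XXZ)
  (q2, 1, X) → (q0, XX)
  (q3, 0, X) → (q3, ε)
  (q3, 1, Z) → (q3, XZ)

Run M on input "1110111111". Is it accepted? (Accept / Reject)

Accept

(q0, 1110111111, Z)
  read 1, top Z: go to q2, push Z → (q2, 110111111, Z)
  read 1, top Z: go to q1, push XXZ → (q1, 10111111, XXZ)
  read 1, top X: go to q2, push XX → (q2, 0111111, XXXZ)
  read 0, top X: go to q0, push ε → (q0, 111111, XXZ)
  read 1, top X: go to q0, push X → (q0, 11111, XXZ)
  read 1, top X: go to q0, push X → (q0, 1111, XXZ)
  read 1, top X: go to q0, push X → (q0, 111, XXZ)
  read 1, top X: go to q0, push X → (q0, 11, XXZ)
  read 1, top X: go to q0, push X → (q0, 1, XXZ)
  read 1, top X: go to q0, push X → (q0, ε, XXZ)
All input consumed; state q0 ∈ F.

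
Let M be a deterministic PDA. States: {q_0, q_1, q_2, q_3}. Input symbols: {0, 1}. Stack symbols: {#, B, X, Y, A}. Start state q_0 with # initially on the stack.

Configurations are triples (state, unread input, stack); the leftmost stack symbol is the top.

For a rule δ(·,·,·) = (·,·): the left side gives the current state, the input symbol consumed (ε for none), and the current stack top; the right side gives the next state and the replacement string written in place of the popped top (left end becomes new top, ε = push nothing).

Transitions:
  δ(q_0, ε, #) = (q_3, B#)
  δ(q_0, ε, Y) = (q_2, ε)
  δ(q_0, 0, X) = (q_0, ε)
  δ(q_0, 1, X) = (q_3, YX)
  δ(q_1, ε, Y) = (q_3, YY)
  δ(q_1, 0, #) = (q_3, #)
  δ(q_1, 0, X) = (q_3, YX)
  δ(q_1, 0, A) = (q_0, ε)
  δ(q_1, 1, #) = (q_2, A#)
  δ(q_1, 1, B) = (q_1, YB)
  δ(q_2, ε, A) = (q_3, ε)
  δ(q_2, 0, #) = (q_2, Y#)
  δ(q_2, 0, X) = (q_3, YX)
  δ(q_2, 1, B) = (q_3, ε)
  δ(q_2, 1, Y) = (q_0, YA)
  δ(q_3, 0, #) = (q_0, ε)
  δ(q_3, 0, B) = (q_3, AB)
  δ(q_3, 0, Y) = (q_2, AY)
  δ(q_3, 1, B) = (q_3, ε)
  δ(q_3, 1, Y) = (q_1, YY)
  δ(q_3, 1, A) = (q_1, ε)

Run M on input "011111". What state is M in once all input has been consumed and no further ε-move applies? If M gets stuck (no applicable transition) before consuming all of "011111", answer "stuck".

(q_0, 011111, #)
  ε-move, top #: go to q_3, push B# → (q_3, 011111, B#)
  read 0, top B: go to q_3, push AB → (q_3, 11111, AB#)
  read 1, top A: go to q_1, push ε → (q_1, 1111, B#)
  read 1, top B: go to q_1, push YB → (q_1, 111, YB#)
  ε-move, top Y: go to q_3, push YY → (q_3, 111, YYB#)
  read 1, top Y: go to q_1, push YY → (q_1, 11, YYYB#)
  ε-move, top Y: go to q_3, push YY → (q_3, 11, YYYYB#)
  read 1, top Y: go to q_1, push YY → (q_1, 1, YYYYYB#)
  ε-move, top Y: go to q_3, push YY → (q_3, 1, YYYYYYB#)
  read 1, top Y: go to q_1, push YY → (q_1, ε, YYYYYYYB#)
  ε-move, top Y: go to q_3, push YY → (q_3, ε, YYYYYYYYB#)
All input consumed; M is in state q_3.

q_3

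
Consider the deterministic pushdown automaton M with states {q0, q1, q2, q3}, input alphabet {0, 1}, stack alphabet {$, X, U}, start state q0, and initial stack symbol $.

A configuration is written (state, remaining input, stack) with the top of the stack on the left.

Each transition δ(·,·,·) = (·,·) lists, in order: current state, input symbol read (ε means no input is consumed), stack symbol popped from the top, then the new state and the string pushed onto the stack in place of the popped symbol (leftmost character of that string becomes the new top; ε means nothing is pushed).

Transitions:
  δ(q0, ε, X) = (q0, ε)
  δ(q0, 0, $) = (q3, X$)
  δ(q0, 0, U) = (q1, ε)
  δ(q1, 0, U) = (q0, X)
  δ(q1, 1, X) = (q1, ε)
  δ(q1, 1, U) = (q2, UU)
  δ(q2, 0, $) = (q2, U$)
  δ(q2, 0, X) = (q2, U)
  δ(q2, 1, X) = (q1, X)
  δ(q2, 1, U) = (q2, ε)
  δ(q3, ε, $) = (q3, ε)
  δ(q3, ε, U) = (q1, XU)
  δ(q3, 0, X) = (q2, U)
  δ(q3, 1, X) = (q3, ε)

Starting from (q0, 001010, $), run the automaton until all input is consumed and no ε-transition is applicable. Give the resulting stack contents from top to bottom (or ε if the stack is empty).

(q0, 001010, $)
  read 0, top $: go to q3, push X$ → (q3, 01010, X$)
  read 0, top X: go to q2, push U → (q2, 1010, U$)
  read 1, top U: go to q2, push ε → (q2, 010, $)
  read 0, top $: go to q2, push U$ → (q2, 10, U$)
  read 1, top U: go to q2, push ε → (q2, 0, $)
  read 0, top $: go to q2, push U$ → (q2, ε, U$)
All input consumed in state q2 with stack U$.

U$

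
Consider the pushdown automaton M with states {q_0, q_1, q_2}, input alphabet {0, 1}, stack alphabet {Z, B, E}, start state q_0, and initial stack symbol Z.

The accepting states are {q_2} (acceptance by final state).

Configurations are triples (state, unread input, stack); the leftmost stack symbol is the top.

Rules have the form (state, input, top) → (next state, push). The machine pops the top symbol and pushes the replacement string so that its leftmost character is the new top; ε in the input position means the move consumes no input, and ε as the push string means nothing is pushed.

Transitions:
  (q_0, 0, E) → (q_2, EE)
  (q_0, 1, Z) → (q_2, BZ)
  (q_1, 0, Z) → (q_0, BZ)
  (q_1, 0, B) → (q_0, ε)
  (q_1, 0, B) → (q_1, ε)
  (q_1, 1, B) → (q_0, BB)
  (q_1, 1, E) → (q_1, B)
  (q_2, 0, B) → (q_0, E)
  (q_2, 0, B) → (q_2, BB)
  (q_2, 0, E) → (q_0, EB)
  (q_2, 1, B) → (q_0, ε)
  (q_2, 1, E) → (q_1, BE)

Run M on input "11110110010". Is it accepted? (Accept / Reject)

No computation consumes all input and reaches a final state.

Reject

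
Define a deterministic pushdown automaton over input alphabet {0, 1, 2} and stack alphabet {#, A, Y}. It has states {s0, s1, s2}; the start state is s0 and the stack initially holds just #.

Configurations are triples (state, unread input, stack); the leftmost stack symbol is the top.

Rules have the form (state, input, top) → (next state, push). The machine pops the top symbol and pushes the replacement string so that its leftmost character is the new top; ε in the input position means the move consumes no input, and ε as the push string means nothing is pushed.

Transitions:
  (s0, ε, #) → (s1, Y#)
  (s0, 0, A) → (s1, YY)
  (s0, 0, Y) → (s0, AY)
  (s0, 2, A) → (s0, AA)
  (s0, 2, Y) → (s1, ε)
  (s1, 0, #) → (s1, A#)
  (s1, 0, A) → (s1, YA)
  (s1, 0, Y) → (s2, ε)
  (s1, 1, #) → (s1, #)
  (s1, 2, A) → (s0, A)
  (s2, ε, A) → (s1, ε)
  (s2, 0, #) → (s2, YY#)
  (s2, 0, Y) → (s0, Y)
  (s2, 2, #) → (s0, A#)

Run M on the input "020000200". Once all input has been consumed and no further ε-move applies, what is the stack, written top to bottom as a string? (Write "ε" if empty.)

(s0, 020000200, #) ⊢ (s1, 020000200, Y#) ⊢ (s2, 20000200, #) ⊢ (s0, 0000200, A#) ⊢ (s1, 000200, YY#) ⊢ (s2, 00200, Y#) ⊢ (s0, 0200, Y#) ⊢ (s0, 200, AY#) ⊢ (s0, 00, AAY#) ⊢ (s1, 0, YYAY#) ⊢ (s2, ε, YAY#)
All input consumed in state s2 with stack YAY#.

YAY#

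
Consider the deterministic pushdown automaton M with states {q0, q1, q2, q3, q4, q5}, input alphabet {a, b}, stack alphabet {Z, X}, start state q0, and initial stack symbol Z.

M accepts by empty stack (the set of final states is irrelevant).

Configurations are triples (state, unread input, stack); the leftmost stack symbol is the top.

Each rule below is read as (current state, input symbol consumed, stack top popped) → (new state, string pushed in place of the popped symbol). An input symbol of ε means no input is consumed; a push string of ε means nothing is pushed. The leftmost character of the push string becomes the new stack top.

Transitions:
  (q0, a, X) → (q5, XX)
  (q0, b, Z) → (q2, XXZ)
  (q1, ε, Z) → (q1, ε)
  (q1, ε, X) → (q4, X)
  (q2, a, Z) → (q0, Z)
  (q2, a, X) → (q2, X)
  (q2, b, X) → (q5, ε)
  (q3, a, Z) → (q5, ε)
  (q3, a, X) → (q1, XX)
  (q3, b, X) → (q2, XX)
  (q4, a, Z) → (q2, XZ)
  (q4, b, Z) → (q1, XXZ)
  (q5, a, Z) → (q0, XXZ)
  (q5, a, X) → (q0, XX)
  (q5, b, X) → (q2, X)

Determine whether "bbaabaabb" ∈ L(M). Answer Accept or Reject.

(q0, bbaabaabb, Z)
  read b, top Z: go to q2, push XXZ → (q2, baabaabb, XXZ)
  read b, top X: go to q5, push ε → (q5, aabaabb, XZ)
  read a, top X: go to q0, push XX → (q0, abaabb, XXZ)
  read a, top X: go to q5, push XX → (q5, baabb, XXXZ)
  read b, top X: go to q2, push X → (q2, aabb, XXXZ)
  read a, top X: go to q2, push X → (q2, abb, XXXZ)
  read a, top X: go to q2, push X → (q2, bb, XXXZ)
  read b, top X: go to q5, push ε → (q5, b, XXZ)
  read b, top X: go to q2, push X → (q2, ε, XXZ)
All input consumed; stack is XXZ, not empty, and no further ε-move applies.

Reject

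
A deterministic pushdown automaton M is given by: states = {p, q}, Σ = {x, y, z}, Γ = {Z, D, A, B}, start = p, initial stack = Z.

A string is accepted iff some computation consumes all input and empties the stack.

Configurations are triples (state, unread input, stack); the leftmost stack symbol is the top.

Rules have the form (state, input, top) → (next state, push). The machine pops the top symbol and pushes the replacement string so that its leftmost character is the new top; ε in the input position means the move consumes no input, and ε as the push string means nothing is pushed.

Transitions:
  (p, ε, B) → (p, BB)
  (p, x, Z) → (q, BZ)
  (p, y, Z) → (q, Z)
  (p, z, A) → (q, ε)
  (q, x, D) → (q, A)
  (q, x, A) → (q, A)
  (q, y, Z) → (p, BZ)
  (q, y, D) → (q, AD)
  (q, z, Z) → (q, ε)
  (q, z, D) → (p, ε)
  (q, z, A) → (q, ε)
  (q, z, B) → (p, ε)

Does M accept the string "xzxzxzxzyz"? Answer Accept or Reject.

Accept

(p, xzxzxzxzyz, Z)
  read x, top Z: go to q, push BZ → (q, zxzxzxzyz, BZ)
  read z, top B: go to p, push ε → (p, xzxzxzyz, Z)
  read x, top Z: go to q, push BZ → (q, zxzxzyz, BZ)
  read z, top B: go to p, push ε → (p, xzxzyz, Z)
  read x, top Z: go to q, push BZ → (q, zxzyz, BZ)
  read z, top B: go to p, push ε → (p, xzyz, Z)
  read x, top Z: go to q, push BZ → (q, zyz, BZ)
  read z, top B: go to p, push ε → (p, yz, Z)
  read y, top Z: go to q, push Z → (q, z, Z)
  read z, top Z: go to q, push ε → (q, ε, ε)
All input consumed and the stack is empty.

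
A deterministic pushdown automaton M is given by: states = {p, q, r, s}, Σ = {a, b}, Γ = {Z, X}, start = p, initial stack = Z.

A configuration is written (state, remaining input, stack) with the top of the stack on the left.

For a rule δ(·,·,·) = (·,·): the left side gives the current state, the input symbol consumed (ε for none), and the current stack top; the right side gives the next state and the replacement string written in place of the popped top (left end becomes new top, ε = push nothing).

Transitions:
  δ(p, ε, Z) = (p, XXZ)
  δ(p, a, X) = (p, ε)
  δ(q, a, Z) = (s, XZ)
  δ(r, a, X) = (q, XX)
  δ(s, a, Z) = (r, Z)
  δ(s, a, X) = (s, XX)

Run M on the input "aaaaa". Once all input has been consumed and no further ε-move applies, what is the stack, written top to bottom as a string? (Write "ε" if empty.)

XZ

(p, aaaaa, Z) ⊢ (p, aaaaa, XXZ) ⊢ (p, aaaa, XZ) ⊢ (p, aaa, Z) ⊢ (p, aaa, XXZ) ⊢ (p, aa, XZ) ⊢ (p, a, Z) ⊢ (p, a, XXZ) ⊢ (p, ε, XZ)
All input consumed in state p with stack XZ.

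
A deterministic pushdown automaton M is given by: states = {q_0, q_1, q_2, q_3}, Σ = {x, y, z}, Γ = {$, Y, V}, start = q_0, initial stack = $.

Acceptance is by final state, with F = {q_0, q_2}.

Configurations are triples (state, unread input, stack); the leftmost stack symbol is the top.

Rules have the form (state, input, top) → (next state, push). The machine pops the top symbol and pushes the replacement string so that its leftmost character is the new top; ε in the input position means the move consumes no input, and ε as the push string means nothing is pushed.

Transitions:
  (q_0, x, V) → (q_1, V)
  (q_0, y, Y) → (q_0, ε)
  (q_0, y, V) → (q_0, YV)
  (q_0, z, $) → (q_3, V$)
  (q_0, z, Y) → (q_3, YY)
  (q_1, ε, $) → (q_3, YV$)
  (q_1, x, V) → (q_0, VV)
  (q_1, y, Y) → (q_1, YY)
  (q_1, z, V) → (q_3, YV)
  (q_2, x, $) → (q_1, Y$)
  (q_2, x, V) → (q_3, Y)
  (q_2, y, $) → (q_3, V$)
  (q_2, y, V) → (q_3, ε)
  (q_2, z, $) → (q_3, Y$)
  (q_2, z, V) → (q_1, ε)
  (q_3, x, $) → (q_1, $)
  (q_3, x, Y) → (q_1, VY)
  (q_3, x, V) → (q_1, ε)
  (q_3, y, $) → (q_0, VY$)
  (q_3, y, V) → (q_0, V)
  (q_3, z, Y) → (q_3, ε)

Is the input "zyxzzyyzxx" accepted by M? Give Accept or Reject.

(q_0, zyxzzyyzxx, $)
  read z, top $: go to q_3, push V$ → (q_3, yxzzyyzxx, V$)
  read y, top V: go to q_0, push V → (q_0, xzzyyzxx, V$)
  read x, top V: go to q_1, push V → (q_1, zzyyzxx, V$)
  read z, top V: go to q_3, push YV → (q_3, zyyzxx, YV$)
  read z, top Y: go to q_3, push ε → (q_3, yyzxx, V$)
  read y, top V: go to q_0, push V → (q_0, yzxx, V$)
  read y, top V: go to q_0, push YV → (q_0, zxx, YV$)
  read z, top Y: go to q_3, push YY → (q_3, xx, YYV$)
  read x, top Y: go to q_1, push VY → (q_1, x, VYYV$)
  read x, top V: go to q_0, push VV → (q_0, ε, VVYYV$)
All input consumed; state q_0 ∈ F.

Accept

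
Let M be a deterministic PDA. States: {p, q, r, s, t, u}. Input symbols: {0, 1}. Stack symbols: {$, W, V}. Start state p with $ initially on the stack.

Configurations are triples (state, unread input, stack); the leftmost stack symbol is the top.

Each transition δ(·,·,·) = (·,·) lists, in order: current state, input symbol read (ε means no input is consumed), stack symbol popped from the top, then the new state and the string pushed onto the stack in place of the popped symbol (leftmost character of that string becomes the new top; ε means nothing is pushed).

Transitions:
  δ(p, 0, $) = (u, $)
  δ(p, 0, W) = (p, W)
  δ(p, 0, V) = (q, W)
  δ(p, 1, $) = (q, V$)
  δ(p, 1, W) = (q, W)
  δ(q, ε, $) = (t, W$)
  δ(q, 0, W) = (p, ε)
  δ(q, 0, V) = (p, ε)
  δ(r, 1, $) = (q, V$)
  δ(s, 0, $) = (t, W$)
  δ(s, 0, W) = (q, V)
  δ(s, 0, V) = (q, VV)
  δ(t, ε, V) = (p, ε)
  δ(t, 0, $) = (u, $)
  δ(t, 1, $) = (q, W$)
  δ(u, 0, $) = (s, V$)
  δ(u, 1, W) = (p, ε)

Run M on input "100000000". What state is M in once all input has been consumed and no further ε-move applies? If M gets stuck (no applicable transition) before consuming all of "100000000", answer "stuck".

u

(p, 100000000, $)
  read 1, top $: go to q, push V$ → (q, 00000000, V$)
  read 0, top V: go to p, push ε → (p, 0000000, $)
  read 0, top $: go to u, push $ → (u, 000000, $)
  read 0, top $: go to s, push V$ → (s, 00000, V$)
  read 0, top V: go to q, push VV → (q, 0000, VV$)
  read 0, top V: go to p, push ε → (p, 000, V$)
  read 0, top V: go to q, push W → (q, 00, W$)
  read 0, top W: go to p, push ε → (p, 0, $)
  read 0, top $: go to u, push $ → (u, ε, $)
All input consumed; M is in state u.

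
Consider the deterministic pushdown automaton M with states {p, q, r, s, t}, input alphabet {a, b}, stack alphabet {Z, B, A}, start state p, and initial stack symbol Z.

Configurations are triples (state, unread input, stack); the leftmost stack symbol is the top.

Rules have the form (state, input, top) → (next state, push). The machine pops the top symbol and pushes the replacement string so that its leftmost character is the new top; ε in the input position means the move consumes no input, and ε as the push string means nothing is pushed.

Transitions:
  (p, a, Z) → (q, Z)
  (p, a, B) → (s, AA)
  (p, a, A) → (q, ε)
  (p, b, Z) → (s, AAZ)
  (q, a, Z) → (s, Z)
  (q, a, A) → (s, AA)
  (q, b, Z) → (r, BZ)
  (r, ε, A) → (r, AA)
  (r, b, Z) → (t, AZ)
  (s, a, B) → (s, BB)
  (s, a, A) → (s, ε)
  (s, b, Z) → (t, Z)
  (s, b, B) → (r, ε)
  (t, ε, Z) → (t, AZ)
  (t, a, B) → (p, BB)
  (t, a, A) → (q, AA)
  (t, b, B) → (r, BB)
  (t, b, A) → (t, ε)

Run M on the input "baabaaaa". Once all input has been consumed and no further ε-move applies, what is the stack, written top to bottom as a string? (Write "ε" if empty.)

(p, baabaaaa, Z)
  read b, top Z: go to s, push AAZ → (s, aabaaaa, AAZ)
  read a, top A: go to s, push ε → (s, abaaaa, AZ)
  read a, top A: go to s, push ε → (s, baaaa, Z)
  read b, top Z: go to t, push Z → (t, aaaa, Z)
  ε-move, top Z: go to t, push AZ → (t, aaaa, AZ)
  read a, top A: go to q, push AA → (q, aaa, AAZ)
  read a, top A: go to s, push AA → (s, aa, AAAZ)
  read a, top A: go to s, push ε → (s, a, AAZ)
  read a, top A: go to s, push ε → (s, ε, AZ)
All input consumed in state s with stack AZ.

AZ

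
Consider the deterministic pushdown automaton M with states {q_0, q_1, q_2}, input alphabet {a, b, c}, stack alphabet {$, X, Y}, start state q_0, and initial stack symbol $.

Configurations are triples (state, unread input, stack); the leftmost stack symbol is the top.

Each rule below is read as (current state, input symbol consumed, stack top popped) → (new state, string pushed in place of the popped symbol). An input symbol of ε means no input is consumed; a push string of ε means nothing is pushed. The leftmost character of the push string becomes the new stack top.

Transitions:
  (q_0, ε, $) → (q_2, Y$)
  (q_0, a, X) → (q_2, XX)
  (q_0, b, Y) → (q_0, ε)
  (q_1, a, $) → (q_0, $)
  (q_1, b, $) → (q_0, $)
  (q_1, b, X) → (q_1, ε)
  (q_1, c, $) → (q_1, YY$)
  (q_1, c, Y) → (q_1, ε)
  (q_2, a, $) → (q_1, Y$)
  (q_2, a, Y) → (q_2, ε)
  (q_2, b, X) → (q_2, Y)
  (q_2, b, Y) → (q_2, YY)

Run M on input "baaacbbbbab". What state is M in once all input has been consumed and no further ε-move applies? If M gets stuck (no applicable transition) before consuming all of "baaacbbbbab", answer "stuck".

q_2

(q_0, baaacbbbbab, $)
  ε-move, top $: go to q_2, push Y$ → (q_2, baaacbbbbab, Y$)
  read b, top Y: go to q_2, push YY → (q_2, aaacbbbbab, YY$)
  read a, top Y: go to q_2, push ε → (q_2, aacbbbbab, Y$)
  read a, top Y: go to q_2, push ε → (q_2, acbbbbab, $)
  read a, top $: go to q_1, push Y$ → (q_1, cbbbbab, Y$)
  read c, top Y: go to q_1, push ε → (q_1, bbbbab, $)
  read b, top $: go to q_0, push $ → (q_0, bbbab, $)
  ε-move, top $: go to q_2, push Y$ → (q_2, bbbab, Y$)
  read b, top Y: go to q_2, push YY → (q_2, bbab, YY$)
  read b, top Y: go to q_2, push YY → (q_2, bab, YYY$)
  read b, top Y: go to q_2, push YY → (q_2, ab, YYYY$)
  read a, top Y: go to q_2, push ε → (q_2, b, YYY$)
  read b, top Y: go to q_2, push YY → (q_2, ε, YYYY$)
All input consumed; M is in state q_2.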